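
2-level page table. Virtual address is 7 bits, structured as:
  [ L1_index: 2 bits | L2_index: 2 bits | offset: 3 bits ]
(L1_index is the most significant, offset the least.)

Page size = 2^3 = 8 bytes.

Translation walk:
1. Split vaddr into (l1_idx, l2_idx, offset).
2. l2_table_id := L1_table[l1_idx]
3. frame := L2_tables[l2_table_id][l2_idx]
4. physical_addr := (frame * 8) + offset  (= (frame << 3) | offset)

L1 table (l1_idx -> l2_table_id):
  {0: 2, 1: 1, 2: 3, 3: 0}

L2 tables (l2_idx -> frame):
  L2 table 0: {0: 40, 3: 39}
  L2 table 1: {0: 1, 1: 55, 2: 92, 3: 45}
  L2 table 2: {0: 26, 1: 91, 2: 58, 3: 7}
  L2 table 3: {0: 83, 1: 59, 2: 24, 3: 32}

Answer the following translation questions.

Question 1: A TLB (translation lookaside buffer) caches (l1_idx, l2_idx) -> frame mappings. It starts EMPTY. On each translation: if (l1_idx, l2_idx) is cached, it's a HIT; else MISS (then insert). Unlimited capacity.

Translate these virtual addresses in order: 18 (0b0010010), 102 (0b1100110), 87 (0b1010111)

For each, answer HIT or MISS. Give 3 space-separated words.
vaddr=18: (0,2) not in TLB -> MISS, insert
vaddr=102: (3,0) not in TLB -> MISS, insert
vaddr=87: (2,2) not in TLB -> MISS, insert

Answer: MISS MISS MISS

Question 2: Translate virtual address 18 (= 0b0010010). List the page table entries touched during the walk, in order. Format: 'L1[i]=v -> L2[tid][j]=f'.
Answer: L1[0]=2 -> L2[2][2]=58

Derivation:
vaddr = 18 = 0b0010010
Split: l1_idx=0, l2_idx=2, offset=2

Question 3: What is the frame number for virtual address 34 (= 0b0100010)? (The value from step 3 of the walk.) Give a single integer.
vaddr = 34: l1_idx=1, l2_idx=0
L1[1] = 1; L2[1][0] = 1

Answer: 1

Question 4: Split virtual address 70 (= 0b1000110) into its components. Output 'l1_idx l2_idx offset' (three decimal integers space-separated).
vaddr = 70 = 0b1000110
  top 2 bits -> l1_idx = 2
  next 2 bits -> l2_idx = 0
  bottom 3 bits -> offset = 6

Answer: 2 0 6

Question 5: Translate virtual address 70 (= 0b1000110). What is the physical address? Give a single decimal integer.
vaddr = 70 = 0b1000110
Split: l1_idx=2, l2_idx=0, offset=6
L1[2] = 3
L2[3][0] = 83
paddr = 83 * 8 + 6 = 670

Answer: 670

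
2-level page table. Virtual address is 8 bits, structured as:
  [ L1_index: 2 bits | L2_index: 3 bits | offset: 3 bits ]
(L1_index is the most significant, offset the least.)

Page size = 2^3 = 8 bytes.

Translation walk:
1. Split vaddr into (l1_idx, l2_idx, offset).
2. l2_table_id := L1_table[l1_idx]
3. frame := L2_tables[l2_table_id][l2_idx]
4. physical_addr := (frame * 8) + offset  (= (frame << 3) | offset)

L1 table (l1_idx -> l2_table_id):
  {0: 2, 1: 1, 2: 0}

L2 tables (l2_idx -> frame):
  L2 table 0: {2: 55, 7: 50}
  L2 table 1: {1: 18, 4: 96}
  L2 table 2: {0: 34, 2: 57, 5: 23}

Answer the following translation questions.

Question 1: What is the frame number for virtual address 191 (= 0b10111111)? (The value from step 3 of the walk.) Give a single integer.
vaddr = 191: l1_idx=2, l2_idx=7
L1[2] = 0; L2[0][7] = 50

Answer: 50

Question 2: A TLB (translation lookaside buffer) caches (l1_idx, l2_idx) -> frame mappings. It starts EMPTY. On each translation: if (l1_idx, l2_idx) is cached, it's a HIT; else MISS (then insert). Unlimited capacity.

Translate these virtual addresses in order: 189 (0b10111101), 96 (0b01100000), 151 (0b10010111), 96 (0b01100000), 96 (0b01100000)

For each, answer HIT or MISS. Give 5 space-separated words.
vaddr=189: (2,7) not in TLB -> MISS, insert
vaddr=96: (1,4) not in TLB -> MISS, insert
vaddr=151: (2,2) not in TLB -> MISS, insert
vaddr=96: (1,4) in TLB -> HIT
vaddr=96: (1,4) in TLB -> HIT

Answer: MISS MISS MISS HIT HIT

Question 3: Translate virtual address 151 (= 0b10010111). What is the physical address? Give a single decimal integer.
Answer: 447

Derivation:
vaddr = 151 = 0b10010111
Split: l1_idx=2, l2_idx=2, offset=7
L1[2] = 0
L2[0][2] = 55
paddr = 55 * 8 + 7 = 447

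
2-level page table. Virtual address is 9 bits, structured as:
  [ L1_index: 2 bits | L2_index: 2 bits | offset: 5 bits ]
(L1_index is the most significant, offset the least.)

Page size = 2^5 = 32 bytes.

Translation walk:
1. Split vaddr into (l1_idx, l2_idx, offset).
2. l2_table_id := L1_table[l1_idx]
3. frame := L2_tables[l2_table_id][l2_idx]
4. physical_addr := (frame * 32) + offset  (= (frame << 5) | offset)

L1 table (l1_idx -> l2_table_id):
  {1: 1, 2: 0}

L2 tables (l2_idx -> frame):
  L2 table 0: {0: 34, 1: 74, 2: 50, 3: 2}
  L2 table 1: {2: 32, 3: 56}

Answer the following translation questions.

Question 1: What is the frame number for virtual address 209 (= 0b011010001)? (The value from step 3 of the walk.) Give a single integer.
Answer: 32

Derivation:
vaddr = 209: l1_idx=1, l2_idx=2
L1[1] = 1; L2[1][2] = 32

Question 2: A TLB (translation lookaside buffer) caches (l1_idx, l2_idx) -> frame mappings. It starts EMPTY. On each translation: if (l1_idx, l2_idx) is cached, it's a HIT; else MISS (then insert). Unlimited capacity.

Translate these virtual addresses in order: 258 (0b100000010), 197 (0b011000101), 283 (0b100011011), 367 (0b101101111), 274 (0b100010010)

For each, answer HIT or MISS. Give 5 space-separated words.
vaddr=258: (2,0) not in TLB -> MISS, insert
vaddr=197: (1,2) not in TLB -> MISS, insert
vaddr=283: (2,0) in TLB -> HIT
vaddr=367: (2,3) not in TLB -> MISS, insert
vaddr=274: (2,0) in TLB -> HIT

Answer: MISS MISS HIT MISS HIT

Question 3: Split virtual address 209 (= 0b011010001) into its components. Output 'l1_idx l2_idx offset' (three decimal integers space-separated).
Answer: 1 2 17

Derivation:
vaddr = 209 = 0b011010001
  top 2 bits -> l1_idx = 1
  next 2 bits -> l2_idx = 2
  bottom 5 bits -> offset = 17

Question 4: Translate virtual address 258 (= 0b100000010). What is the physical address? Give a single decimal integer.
vaddr = 258 = 0b100000010
Split: l1_idx=2, l2_idx=0, offset=2
L1[2] = 0
L2[0][0] = 34
paddr = 34 * 32 + 2 = 1090

Answer: 1090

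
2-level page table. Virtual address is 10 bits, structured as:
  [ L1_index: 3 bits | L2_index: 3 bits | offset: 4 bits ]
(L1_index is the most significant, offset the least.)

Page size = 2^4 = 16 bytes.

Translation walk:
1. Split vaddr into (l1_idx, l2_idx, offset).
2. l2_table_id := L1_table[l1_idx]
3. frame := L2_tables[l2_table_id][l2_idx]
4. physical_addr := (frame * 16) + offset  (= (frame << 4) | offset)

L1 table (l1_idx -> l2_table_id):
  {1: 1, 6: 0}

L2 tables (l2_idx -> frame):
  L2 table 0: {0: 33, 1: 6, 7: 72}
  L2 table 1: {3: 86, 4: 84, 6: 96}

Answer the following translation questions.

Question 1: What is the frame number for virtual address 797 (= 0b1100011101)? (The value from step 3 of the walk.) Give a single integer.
Answer: 6

Derivation:
vaddr = 797: l1_idx=6, l2_idx=1
L1[6] = 0; L2[0][1] = 6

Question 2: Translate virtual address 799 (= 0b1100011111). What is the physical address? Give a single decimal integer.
vaddr = 799 = 0b1100011111
Split: l1_idx=6, l2_idx=1, offset=15
L1[6] = 0
L2[0][1] = 6
paddr = 6 * 16 + 15 = 111

Answer: 111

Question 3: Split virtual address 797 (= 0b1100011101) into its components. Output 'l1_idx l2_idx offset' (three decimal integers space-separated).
vaddr = 797 = 0b1100011101
  top 3 bits -> l1_idx = 6
  next 3 bits -> l2_idx = 1
  bottom 4 bits -> offset = 13

Answer: 6 1 13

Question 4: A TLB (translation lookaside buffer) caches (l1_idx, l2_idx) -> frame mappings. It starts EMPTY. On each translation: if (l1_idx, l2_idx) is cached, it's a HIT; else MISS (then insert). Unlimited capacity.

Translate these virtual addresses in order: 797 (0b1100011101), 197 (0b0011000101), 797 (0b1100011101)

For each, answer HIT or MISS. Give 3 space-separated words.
Answer: MISS MISS HIT

Derivation:
vaddr=797: (6,1) not in TLB -> MISS, insert
vaddr=197: (1,4) not in TLB -> MISS, insert
vaddr=797: (6,1) in TLB -> HIT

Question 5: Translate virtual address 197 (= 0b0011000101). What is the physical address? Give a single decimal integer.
vaddr = 197 = 0b0011000101
Split: l1_idx=1, l2_idx=4, offset=5
L1[1] = 1
L2[1][4] = 84
paddr = 84 * 16 + 5 = 1349

Answer: 1349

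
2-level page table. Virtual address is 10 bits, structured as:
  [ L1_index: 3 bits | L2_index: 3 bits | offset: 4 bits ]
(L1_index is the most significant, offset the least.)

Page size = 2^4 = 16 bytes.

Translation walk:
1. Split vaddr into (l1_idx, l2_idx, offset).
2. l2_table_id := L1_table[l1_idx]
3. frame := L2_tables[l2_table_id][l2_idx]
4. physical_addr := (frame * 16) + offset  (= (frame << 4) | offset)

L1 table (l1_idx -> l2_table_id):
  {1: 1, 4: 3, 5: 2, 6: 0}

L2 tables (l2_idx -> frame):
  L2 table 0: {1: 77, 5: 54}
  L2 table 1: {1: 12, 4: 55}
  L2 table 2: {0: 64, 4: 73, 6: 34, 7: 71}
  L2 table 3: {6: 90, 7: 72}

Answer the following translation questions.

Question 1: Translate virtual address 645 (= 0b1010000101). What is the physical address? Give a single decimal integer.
vaddr = 645 = 0b1010000101
Split: l1_idx=5, l2_idx=0, offset=5
L1[5] = 2
L2[2][0] = 64
paddr = 64 * 16 + 5 = 1029

Answer: 1029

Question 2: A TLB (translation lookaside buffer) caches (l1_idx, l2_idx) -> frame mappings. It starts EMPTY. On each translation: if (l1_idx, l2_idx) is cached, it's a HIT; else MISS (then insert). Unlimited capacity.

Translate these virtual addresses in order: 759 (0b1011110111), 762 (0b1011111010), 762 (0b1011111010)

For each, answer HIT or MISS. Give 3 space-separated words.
vaddr=759: (5,7) not in TLB -> MISS, insert
vaddr=762: (5,7) in TLB -> HIT
vaddr=762: (5,7) in TLB -> HIT

Answer: MISS HIT HIT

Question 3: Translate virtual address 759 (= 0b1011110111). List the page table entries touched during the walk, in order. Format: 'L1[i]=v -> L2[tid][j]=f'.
vaddr = 759 = 0b1011110111
Split: l1_idx=5, l2_idx=7, offset=7

Answer: L1[5]=2 -> L2[2][7]=71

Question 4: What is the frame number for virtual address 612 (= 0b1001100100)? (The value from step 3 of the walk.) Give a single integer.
vaddr = 612: l1_idx=4, l2_idx=6
L1[4] = 3; L2[3][6] = 90

Answer: 90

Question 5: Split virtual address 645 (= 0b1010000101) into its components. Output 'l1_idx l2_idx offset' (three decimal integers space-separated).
Answer: 5 0 5

Derivation:
vaddr = 645 = 0b1010000101
  top 3 bits -> l1_idx = 5
  next 3 bits -> l2_idx = 0
  bottom 4 bits -> offset = 5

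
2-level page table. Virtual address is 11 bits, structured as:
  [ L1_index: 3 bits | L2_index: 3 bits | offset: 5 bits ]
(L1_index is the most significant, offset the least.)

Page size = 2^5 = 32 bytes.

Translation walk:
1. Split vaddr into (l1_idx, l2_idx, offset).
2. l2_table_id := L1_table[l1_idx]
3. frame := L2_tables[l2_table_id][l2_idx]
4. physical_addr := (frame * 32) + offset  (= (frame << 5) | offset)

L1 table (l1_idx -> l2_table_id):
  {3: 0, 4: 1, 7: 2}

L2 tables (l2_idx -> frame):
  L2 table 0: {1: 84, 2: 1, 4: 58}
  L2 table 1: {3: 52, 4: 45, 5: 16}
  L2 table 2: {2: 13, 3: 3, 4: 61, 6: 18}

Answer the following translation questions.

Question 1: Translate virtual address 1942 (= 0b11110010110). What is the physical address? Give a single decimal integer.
vaddr = 1942 = 0b11110010110
Split: l1_idx=7, l2_idx=4, offset=22
L1[7] = 2
L2[2][4] = 61
paddr = 61 * 32 + 22 = 1974

Answer: 1974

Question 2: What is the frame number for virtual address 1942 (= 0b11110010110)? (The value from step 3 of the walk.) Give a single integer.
vaddr = 1942: l1_idx=7, l2_idx=4
L1[7] = 2; L2[2][4] = 61

Answer: 61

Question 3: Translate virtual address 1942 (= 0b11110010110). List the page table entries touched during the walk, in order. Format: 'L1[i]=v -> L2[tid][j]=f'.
vaddr = 1942 = 0b11110010110
Split: l1_idx=7, l2_idx=4, offset=22

Answer: L1[7]=2 -> L2[2][4]=61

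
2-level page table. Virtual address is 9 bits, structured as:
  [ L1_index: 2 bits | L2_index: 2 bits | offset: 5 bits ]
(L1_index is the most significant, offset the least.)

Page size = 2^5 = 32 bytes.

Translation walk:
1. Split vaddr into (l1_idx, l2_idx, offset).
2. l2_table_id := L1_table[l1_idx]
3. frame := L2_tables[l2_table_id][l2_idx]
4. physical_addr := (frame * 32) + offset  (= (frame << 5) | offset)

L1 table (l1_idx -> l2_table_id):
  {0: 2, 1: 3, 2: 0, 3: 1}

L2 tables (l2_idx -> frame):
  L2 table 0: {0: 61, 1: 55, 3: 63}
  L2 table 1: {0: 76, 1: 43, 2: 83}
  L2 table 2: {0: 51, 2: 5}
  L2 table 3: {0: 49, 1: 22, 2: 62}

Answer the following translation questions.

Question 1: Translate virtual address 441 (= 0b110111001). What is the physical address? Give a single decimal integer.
Answer: 1401

Derivation:
vaddr = 441 = 0b110111001
Split: l1_idx=3, l2_idx=1, offset=25
L1[3] = 1
L2[1][1] = 43
paddr = 43 * 32 + 25 = 1401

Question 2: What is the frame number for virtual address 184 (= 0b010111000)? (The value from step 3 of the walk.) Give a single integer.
vaddr = 184: l1_idx=1, l2_idx=1
L1[1] = 3; L2[3][1] = 22

Answer: 22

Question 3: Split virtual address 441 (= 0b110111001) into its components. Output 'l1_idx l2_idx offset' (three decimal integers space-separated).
vaddr = 441 = 0b110111001
  top 2 bits -> l1_idx = 3
  next 2 bits -> l2_idx = 1
  bottom 5 bits -> offset = 25

Answer: 3 1 25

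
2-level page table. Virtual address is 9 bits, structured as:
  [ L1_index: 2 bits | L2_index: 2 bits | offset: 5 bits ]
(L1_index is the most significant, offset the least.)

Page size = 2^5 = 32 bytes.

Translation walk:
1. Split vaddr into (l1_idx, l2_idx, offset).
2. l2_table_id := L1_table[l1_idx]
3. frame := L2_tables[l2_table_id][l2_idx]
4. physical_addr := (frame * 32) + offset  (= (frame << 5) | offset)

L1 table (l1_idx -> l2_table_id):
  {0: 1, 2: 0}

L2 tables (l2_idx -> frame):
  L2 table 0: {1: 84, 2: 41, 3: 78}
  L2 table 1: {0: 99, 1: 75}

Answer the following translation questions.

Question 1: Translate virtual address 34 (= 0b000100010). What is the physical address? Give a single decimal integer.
Answer: 2402

Derivation:
vaddr = 34 = 0b000100010
Split: l1_idx=0, l2_idx=1, offset=2
L1[0] = 1
L2[1][1] = 75
paddr = 75 * 32 + 2 = 2402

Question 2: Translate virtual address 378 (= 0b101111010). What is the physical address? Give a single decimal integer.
Answer: 2522

Derivation:
vaddr = 378 = 0b101111010
Split: l1_idx=2, l2_idx=3, offset=26
L1[2] = 0
L2[0][3] = 78
paddr = 78 * 32 + 26 = 2522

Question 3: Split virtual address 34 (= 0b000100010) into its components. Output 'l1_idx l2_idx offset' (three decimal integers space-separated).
vaddr = 34 = 0b000100010
  top 2 bits -> l1_idx = 0
  next 2 bits -> l2_idx = 1
  bottom 5 bits -> offset = 2

Answer: 0 1 2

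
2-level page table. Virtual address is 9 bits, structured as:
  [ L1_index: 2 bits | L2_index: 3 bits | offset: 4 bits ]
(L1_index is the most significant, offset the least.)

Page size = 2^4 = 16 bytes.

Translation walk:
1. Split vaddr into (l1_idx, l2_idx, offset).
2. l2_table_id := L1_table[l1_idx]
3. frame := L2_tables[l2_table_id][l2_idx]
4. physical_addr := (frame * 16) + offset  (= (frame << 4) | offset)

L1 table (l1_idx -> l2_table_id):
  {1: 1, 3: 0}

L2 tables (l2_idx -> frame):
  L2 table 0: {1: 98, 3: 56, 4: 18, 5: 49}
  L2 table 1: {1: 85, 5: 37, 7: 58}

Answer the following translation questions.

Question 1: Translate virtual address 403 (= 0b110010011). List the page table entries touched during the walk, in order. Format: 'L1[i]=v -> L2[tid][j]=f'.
Answer: L1[3]=0 -> L2[0][1]=98

Derivation:
vaddr = 403 = 0b110010011
Split: l1_idx=3, l2_idx=1, offset=3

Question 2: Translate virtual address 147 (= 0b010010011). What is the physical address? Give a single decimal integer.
vaddr = 147 = 0b010010011
Split: l1_idx=1, l2_idx=1, offset=3
L1[1] = 1
L2[1][1] = 85
paddr = 85 * 16 + 3 = 1363

Answer: 1363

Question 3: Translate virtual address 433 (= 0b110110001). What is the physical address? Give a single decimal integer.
Answer: 897

Derivation:
vaddr = 433 = 0b110110001
Split: l1_idx=3, l2_idx=3, offset=1
L1[3] = 0
L2[0][3] = 56
paddr = 56 * 16 + 1 = 897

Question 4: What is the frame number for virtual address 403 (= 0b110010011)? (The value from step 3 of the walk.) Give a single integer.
Answer: 98

Derivation:
vaddr = 403: l1_idx=3, l2_idx=1
L1[3] = 0; L2[0][1] = 98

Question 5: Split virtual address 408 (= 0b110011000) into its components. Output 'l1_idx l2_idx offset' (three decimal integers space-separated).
Answer: 3 1 8

Derivation:
vaddr = 408 = 0b110011000
  top 2 bits -> l1_idx = 3
  next 3 bits -> l2_idx = 1
  bottom 4 bits -> offset = 8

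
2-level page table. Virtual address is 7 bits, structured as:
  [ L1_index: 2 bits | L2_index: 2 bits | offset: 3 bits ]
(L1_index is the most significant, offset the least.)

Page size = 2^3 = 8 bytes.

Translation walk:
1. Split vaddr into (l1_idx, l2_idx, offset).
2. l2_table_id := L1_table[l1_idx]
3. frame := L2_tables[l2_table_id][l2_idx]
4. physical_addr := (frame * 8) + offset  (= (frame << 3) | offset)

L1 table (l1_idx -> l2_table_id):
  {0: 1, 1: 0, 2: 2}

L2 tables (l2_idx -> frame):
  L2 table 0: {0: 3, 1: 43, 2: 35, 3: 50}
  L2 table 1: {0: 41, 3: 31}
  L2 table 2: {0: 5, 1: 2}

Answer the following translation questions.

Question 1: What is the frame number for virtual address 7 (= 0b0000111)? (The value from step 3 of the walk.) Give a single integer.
vaddr = 7: l1_idx=0, l2_idx=0
L1[0] = 1; L2[1][0] = 41

Answer: 41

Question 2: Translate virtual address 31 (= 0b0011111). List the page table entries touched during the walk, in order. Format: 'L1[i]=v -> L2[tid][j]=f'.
vaddr = 31 = 0b0011111
Split: l1_idx=0, l2_idx=3, offset=7

Answer: L1[0]=1 -> L2[1][3]=31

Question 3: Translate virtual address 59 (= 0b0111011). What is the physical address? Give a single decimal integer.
vaddr = 59 = 0b0111011
Split: l1_idx=1, l2_idx=3, offset=3
L1[1] = 0
L2[0][3] = 50
paddr = 50 * 8 + 3 = 403

Answer: 403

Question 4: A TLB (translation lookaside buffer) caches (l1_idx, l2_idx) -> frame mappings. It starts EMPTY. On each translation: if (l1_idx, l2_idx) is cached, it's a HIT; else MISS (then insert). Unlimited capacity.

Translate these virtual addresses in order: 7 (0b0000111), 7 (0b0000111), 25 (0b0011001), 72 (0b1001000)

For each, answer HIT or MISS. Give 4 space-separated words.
vaddr=7: (0,0) not in TLB -> MISS, insert
vaddr=7: (0,0) in TLB -> HIT
vaddr=25: (0,3) not in TLB -> MISS, insert
vaddr=72: (2,1) not in TLB -> MISS, insert

Answer: MISS HIT MISS MISS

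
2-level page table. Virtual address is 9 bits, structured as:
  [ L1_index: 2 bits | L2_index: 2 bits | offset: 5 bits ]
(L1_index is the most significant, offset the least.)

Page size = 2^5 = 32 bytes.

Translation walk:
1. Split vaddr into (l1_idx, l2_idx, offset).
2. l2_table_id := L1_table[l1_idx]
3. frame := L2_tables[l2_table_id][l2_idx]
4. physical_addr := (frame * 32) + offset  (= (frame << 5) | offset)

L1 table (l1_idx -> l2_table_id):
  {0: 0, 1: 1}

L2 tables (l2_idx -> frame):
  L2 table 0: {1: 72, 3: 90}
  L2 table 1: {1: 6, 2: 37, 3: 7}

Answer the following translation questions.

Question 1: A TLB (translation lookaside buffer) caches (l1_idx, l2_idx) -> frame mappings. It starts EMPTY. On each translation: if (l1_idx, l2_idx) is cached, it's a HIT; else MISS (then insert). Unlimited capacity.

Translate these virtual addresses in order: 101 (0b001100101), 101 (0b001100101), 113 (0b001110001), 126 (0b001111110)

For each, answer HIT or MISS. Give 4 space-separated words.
Answer: MISS HIT HIT HIT

Derivation:
vaddr=101: (0,3) not in TLB -> MISS, insert
vaddr=101: (0,3) in TLB -> HIT
vaddr=113: (0,3) in TLB -> HIT
vaddr=126: (0,3) in TLB -> HIT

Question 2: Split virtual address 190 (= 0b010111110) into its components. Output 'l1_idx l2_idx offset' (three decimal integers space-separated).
vaddr = 190 = 0b010111110
  top 2 bits -> l1_idx = 1
  next 2 bits -> l2_idx = 1
  bottom 5 bits -> offset = 30

Answer: 1 1 30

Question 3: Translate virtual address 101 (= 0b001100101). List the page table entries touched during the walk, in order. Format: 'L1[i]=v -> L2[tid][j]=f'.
vaddr = 101 = 0b001100101
Split: l1_idx=0, l2_idx=3, offset=5

Answer: L1[0]=0 -> L2[0][3]=90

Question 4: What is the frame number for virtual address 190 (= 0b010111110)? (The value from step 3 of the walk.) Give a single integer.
vaddr = 190: l1_idx=1, l2_idx=1
L1[1] = 1; L2[1][1] = 6

Answer: 6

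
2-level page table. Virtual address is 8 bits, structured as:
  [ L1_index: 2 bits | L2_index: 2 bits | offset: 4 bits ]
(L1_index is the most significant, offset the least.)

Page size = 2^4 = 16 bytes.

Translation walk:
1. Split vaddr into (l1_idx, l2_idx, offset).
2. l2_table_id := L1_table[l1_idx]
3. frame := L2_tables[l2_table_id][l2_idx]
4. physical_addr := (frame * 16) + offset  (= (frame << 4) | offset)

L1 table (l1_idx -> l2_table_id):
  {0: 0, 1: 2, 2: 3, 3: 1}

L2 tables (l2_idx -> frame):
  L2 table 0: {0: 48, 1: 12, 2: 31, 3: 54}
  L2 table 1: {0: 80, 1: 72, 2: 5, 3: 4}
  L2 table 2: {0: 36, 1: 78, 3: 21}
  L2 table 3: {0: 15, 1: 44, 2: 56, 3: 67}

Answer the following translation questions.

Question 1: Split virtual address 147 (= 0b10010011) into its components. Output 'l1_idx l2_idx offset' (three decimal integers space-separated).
vaddr = 147 = 0b10010011
  top 2 bits -> l1_idx = 2
  next 2 bits -> l2_idx = 1
  bottom 4 bits -> offset = 3

Answer: 2 1 3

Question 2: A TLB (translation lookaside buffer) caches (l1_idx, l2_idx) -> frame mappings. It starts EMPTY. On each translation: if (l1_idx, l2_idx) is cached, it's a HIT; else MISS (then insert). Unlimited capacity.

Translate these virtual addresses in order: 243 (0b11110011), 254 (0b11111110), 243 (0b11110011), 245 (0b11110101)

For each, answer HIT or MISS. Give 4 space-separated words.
Answer: MISS HIT HIT HIT

Derivation:
vaddr=243: (3,3) not in TLB -> MISS, insert
vaddr=254: (3,3) in TLB -> HIT
vaddr=243: (3,3) in TLB -> HIT
vaddr=245: (3,3) in TLB -> HIT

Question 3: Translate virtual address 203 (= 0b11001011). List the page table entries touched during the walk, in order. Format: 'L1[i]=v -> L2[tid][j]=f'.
Answer: L1[3]=1 -> L2[1][0]=80

Derivation:
vaddr = 203 = 0b11001011
Split: l1_idx=3, l2_idx=0, offset=11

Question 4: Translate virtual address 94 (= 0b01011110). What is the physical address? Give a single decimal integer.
Answer: 1262

Derivation:
vaddr = 94 = 0b01011110
Split: l1_idx=1, l2_idx=1, offset=14
L1[1] = 2
L2[2][1] = 78
paddr = 78 * 16 + 14 = 1262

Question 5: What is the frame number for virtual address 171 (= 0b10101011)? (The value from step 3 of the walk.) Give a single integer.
vaddr = 171: l1_idx=2, l2_idx=2
L1[2] = 3; L2[3][2] = 56

Answer: 56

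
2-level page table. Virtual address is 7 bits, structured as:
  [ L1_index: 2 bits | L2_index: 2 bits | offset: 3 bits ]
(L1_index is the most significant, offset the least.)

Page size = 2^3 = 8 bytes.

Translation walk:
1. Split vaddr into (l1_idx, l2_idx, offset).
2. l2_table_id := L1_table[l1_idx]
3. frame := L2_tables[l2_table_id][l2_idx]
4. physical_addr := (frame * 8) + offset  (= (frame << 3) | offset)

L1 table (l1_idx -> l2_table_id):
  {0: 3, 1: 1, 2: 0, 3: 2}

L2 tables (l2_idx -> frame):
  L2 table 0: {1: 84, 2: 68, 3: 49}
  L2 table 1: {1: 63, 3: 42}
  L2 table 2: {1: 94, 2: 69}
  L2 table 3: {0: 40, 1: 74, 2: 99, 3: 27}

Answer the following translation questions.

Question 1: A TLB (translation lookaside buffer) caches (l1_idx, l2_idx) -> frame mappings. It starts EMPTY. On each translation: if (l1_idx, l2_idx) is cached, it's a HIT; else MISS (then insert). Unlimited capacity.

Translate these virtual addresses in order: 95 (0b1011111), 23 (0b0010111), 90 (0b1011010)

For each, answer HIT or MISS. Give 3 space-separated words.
Answer: MISS MISS HIT

Derivation:
vaddr=95: (2,3) not in TLB -> MISS, insert
vaddr=23: (0,2) not in TLB -> MISS, insert
vaddr=90: (2,3) in TLB -> HIT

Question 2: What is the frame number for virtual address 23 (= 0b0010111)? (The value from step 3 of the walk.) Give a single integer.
vaddr = 23: l1_idx=0, l2_idx=2
L1[0] = 3; L2[3][2] = 99

Answer: 99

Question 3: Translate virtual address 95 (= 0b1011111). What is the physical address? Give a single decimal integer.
vaddr = 95 = 0b1011111
Split: l1_idx=2, l2_idx=3, offset=7
L1[2] = 0
L2[0][3] = 49
paddr = 49 * 8 + 7 = 399

Answer: 399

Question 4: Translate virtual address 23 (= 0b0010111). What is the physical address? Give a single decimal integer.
Answer: 799

Derivation:
vaddr = 23 = 0b0010111
Split: l1_idx=0, l2_idx=2, offset=7
L1[0] = 3
L2[3][2] = 99
paddr = 99 * 8 + 7 = 799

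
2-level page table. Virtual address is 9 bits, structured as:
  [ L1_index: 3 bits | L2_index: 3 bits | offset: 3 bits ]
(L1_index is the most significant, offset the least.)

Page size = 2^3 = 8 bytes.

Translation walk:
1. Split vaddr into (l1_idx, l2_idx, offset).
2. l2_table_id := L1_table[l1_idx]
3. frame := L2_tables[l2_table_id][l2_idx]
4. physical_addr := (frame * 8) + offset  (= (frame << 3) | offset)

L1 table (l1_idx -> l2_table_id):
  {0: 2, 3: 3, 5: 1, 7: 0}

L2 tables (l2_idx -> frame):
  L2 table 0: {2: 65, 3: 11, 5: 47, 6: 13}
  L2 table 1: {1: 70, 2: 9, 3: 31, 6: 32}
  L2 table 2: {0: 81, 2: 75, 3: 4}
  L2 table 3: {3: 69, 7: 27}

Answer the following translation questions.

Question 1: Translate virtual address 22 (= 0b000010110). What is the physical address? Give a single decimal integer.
Answer: 606

Derivation:
vaddr = 22 = 0b000010110
Split: l1_idx=0, l2_idx=2, offset=6
L1[0] = 2
L2[2][2] = 75
paddr = 75 * 8 + 6 = 606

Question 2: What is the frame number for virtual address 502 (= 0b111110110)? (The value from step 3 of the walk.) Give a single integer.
vaddr = 502: l1_idx=7, l2_idx=6
L1[7] = 0; L2[0][6] = 13

Answer: 13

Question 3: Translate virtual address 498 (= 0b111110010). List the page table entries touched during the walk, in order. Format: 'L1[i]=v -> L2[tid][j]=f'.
Answer: L1[7]=0 -> L2[0][6]=13

Derivation:
vaddr = 498 = 0b111110010
Split: l1_idx=7, l2_idx=6, offset=2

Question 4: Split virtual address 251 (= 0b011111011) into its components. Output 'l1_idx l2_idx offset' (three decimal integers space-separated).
Answer: 3 7 3

Derivation:
vaddr = 251 = 0b011111011
  top 3 bits -> l1_idx = 3
  next 3 bits -> l2_idx = 7
  bottom 3 bits -> offset = 3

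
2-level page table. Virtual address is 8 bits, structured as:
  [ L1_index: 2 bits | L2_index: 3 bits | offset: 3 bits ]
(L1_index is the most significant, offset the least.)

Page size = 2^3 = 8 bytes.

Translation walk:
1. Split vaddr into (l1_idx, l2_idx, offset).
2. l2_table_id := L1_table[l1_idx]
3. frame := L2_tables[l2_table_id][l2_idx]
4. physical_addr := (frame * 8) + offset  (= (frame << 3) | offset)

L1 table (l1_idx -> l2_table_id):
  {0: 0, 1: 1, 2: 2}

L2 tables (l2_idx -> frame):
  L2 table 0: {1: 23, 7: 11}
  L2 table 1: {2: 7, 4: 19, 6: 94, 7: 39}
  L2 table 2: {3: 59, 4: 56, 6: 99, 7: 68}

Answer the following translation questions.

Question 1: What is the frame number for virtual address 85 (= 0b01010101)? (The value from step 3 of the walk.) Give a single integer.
vaddr = 85: l1_idx=1, l2_idx=2
L1[1] = 1; L2[1][2] = 7

Answer: 7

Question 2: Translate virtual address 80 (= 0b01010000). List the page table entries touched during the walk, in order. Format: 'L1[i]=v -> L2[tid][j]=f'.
vaddr = 80 = 0b01010000
Split: l1_idx=1, l2_idx=2, offset=0

Answer: L1[1]=1 -> L2[1][2]=7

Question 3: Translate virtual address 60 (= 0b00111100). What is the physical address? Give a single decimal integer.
vaddr = 60 = 0b00111100
Split: l1_idx=0, l2_idx=7, offset=4
L1[0] = 0
L2[0][7] = 11
paddr = 11 * 8 + 4 = 92

Answer: 92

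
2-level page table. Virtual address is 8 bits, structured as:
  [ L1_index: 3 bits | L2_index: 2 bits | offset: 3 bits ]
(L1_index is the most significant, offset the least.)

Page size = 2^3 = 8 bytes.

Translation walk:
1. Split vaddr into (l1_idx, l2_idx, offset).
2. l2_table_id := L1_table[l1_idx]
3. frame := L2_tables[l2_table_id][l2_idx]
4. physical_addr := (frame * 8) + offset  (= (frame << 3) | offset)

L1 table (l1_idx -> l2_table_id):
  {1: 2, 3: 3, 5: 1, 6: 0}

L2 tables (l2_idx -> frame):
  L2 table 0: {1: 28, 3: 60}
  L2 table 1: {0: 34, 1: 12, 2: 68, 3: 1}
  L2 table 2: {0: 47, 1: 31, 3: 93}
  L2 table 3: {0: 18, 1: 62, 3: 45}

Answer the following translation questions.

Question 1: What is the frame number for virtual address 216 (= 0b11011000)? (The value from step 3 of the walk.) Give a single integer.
Answer: 60

Derivation:
vaddr = 216: l1_idx=6, l2_idx=3
L1[6] = 0; L2[0][3] = 60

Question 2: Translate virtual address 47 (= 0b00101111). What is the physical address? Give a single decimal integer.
vaddr = 47 = 0b00101111
Split: l1_idx=1, l2_idx=1, offset=7
L1[1] = 2
L2[2][1] = 31
paddr = 31 * 8 + 7 = 255

Answer: 255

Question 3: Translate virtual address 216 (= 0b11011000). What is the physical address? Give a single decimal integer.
vaddr = 216 = 0b11011000
Split: l1_idx=6, l2_idx=3, offset=0
L1[6] = 0
L2[0][3] = 60
paddr = 60 * 8 + 0 = 480

Answer: 480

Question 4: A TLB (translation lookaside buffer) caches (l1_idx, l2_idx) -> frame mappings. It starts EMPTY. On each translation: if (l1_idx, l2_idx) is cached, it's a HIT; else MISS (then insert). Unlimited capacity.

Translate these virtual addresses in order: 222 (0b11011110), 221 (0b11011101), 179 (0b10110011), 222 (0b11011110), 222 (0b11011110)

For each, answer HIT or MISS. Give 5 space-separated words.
vaddr=222: (6,3) not in TLB -> MISS, insert
vaddr=221: (6,3) in TLB -> HIT
vaddr=179: (5,2) not in TLB -> MISS, insert
vaddr=222: (6,3) in TLB -> HIT
vaddr=222: (6,3) in TLB -> HIT

Answer: MISS HIT MISS HIT HIT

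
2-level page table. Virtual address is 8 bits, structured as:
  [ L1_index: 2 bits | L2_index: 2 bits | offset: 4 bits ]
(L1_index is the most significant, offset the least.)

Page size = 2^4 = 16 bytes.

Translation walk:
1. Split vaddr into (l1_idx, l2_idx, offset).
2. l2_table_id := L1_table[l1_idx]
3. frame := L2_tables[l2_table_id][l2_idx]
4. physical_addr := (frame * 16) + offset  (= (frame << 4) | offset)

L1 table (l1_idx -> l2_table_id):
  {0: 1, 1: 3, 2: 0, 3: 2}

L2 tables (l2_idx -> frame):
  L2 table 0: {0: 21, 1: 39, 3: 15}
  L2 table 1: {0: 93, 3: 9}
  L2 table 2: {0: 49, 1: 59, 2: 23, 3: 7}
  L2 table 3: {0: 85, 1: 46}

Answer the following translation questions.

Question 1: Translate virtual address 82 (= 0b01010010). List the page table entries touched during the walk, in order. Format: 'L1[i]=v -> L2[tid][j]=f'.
vaddr = 82 = 0b01010010
Split: l1_idx=1, l2_idx=1, offset=2

Answer: L1[1]=3 -> L2[3][1]=46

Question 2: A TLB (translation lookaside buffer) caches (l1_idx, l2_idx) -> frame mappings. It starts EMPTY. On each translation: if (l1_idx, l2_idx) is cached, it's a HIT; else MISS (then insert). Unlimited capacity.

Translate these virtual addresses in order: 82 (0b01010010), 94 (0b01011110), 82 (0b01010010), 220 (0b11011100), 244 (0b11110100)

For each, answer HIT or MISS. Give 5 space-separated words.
vaddr=82: (1,1) not in TLB -> MISS, insert
vaddr=94: (1,1) in TLB -> HIT
vaddr=82: (1,1) in TLB -> HIT
vaddr=220: (3,1) not in TLB -> MISS, insert
vaddr=244: (3,3) not in TLB -> MISS, insert

Answer: MISS HIT HIT MISS MISS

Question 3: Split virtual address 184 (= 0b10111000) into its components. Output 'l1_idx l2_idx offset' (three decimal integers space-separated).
vaddr = 184 = 0b10111000
  top 2 bits -> l1_idx = 2
  next 2 bits -> l2_idx = 3
  bottom 4 bits -> offset = 8

Answer: 2 3 8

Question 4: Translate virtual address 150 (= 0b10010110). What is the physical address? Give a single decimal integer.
vaddr = 150 = 0b10010110
Split: l1_idx=2, l2_idx=1, offset=6
L1[2] = 0
L2[0][1] = 39
paddr = 39 * 16 + 6 = 630

Answer: 630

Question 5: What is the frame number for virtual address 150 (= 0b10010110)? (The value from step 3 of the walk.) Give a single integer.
vaddr = 150: l1_idx=2, l2_idx=1
L1[2] = 0; L2[0][1] = 39

Answer: 39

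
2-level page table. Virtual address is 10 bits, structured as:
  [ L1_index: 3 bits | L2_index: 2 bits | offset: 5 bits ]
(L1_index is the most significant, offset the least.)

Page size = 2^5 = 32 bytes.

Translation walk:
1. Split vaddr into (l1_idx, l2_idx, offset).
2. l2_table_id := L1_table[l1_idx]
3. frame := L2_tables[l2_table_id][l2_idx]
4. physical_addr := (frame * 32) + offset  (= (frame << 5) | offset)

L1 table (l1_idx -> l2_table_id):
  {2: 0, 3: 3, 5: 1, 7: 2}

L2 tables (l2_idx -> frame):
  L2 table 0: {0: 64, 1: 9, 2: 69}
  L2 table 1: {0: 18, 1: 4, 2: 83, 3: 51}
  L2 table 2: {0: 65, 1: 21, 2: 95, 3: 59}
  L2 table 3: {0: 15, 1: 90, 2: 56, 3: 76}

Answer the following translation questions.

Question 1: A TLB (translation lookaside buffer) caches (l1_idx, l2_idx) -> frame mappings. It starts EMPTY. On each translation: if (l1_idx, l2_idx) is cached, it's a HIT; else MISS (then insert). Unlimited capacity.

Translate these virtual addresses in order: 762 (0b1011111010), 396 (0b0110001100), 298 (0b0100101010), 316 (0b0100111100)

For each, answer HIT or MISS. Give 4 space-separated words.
vaddr=762: (5,3) not in TLB -> MISS, insert
vaddr=396: (3,0) not in TLB -> MISS, insert
vaddr=298: (2,1) not in TLB -> MISS, insert
vaddr=316: (2,1) in TLB -> HIT

Answer: MISS MISS MISS HIT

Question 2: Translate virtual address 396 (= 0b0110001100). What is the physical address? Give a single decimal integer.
vaddr = 396 = 0b0110001100
Split: l1_idx=3, l2_idx=0, offset=12
L1[3] = 3
L2[3][0] = 15
paddr = 15 * 32 + 12 = 492

Answer: 492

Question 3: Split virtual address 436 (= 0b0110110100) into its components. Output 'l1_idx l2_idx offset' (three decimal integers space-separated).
vaddr = 436 = 0b0110110100
  top 3 bits -> l1_idx = 3
  next 2 bits -> l2_idx = 1
  bottom 5 bits -> offset = 20

Answer: 3 1 20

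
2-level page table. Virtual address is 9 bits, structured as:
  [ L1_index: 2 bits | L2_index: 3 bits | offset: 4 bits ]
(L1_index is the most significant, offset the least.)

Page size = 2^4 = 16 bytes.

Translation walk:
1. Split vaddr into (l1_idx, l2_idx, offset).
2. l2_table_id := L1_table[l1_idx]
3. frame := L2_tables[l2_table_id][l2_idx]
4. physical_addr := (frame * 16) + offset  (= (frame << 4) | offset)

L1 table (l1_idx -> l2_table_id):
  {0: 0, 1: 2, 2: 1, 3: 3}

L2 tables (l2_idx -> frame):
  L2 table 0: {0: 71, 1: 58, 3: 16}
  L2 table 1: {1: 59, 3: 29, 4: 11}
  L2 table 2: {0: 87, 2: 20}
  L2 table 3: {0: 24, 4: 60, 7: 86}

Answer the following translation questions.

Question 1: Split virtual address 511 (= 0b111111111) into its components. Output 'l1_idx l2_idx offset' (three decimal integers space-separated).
Answer: 3 7 15

Derivation:
vaddr = 511 = 0b111111111
  top 2 bits -> l1_idx = 3
  next 3 bits -> l2_idx = 7
  bottom 4 bits -> offset = 15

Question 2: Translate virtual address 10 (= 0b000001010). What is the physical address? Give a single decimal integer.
Answer: 1146

Derivation:
vaddr = 10 = 0b000001010
Split: l1_idx=0, l2_idx=0, offset=10
L1[0] = 0
L2[0][0] = 71
paddr = 71 * 16 + 10 = 1146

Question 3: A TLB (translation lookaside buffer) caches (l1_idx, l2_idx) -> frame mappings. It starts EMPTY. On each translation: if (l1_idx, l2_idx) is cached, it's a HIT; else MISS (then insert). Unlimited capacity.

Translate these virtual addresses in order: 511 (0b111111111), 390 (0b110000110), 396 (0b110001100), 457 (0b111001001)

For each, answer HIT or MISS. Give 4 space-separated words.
Answer: MISS MISS HIT MISS

Derivation:
vaddr=511: (3,7) not in TLB -> MISS, insert
vaddr=390: (3,0) not in TLB -> MISS, insert
vaddr=396: (3,0) in TLB -> HIT
vaddr=457: (3,4) not in TLB -> MISS, insert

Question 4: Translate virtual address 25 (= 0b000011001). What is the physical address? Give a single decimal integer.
vaddr = 25 = 0b000011001
Split: l1_idx=0, l2_idx=1, offset=9
L1[0] = 0
L2[0][1] = 58
paddr = 58 * 16 + 9 = 937

Answer: 937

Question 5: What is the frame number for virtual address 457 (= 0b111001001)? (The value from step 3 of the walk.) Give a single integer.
vaddr = 457: l1_idx=3, l2_idx=4
L1[3] = 3; L2[3][4] = 60

Answer: 60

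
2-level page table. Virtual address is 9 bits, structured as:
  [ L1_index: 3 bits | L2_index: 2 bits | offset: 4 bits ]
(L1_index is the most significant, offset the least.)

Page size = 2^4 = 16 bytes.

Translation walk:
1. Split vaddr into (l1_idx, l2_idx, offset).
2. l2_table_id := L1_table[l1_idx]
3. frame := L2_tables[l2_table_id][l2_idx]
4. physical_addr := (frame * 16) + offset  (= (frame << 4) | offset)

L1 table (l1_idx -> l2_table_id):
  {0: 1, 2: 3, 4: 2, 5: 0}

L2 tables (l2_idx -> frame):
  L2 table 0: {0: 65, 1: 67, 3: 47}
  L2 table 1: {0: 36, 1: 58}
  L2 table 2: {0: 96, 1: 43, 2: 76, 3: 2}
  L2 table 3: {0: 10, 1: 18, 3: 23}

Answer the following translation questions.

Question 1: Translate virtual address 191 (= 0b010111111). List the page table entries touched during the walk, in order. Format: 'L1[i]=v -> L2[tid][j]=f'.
Answer: L1[2]=3 -> L2[3][3]=23

Derivation:
vaddr = 191 = 0b010111111
Split: l1_idx=2, l2_idx=3, offset=15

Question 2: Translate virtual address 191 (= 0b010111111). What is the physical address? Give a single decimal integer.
Answer: 383

Derivation:
vaddr = 191 = 0b010111111
Split: l1_idx=2, l2_idx=3, offset=15
L1[2] = 3
L2[3][3] = 23
paddr = 23 * 16 + 15 = 383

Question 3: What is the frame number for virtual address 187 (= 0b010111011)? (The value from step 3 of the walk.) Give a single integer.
vaddr = 187: l1_idx=2, l2_idx=3
L1[2] = 3; L2[3][3] = 23

Answer: 23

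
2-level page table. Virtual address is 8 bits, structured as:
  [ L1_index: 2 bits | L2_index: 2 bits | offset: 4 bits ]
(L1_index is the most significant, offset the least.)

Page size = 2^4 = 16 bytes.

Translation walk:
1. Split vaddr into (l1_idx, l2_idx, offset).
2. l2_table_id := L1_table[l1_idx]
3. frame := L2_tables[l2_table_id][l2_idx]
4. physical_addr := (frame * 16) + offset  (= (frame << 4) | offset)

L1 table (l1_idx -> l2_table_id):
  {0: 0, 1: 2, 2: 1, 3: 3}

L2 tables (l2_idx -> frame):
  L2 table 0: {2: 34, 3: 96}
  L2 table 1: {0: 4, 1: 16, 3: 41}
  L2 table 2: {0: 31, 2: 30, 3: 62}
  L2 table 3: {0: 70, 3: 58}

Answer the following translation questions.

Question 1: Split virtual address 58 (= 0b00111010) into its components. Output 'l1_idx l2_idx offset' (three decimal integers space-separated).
Answer: 0 3 10

Derivation:
vaddr = 58 = 0b00111010
  top 2 bits -> l1_idx = 0
  next 2 bits -> l2_idx = 3
  bottom 4 bits -> offset = 10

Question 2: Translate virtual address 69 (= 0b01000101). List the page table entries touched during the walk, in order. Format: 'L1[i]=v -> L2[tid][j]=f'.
Answer: L1[1]=2 -> L2[2][0]=31

Derivation:
vaddr = 69 = 0b01000101
Split: l1_idx=1, l2_idx=0, offset=5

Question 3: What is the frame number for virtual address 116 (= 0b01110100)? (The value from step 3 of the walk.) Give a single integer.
Answer: 62

Derivation:
vaddr = 116: l1_idx=1, l2_idx=3
L1[1] = 2; L2[2][3] = 62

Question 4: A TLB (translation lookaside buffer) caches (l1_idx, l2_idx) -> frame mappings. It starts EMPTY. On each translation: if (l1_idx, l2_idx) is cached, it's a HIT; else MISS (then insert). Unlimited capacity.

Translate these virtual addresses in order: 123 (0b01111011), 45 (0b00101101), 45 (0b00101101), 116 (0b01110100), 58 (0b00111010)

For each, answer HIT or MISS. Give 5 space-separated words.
vaddr=123: (1,3) not in TLB -> MISS, insert
vaddr=45: (0,2) not in TLB -> MISS, insert
vaddr=45: (0,2) in TLB -> HIT
vaddr=116: (1,3) in TLB -> HIT
vaddr=58: (0,3) not in TLB -> MISS, insert

Answer: MISS MISS HIT HIT MISS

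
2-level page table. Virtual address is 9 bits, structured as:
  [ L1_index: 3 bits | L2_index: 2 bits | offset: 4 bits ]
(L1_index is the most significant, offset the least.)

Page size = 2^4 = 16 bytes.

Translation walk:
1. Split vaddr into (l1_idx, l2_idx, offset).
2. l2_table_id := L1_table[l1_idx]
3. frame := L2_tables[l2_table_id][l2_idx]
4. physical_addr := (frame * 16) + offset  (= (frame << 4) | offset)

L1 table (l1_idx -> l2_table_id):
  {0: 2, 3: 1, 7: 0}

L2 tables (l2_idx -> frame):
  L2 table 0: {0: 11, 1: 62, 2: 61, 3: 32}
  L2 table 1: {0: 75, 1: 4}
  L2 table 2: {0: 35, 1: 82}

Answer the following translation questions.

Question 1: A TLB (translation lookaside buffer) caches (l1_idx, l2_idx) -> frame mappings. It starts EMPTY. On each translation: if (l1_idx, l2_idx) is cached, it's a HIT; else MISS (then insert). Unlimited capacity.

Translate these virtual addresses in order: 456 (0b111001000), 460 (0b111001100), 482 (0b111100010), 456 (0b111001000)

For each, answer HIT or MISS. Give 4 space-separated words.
Answer: MISS HIT MISS HIT

Derivation:
vaddr=456: (7,0) not in TLB -> MISS, insert
vaddr=460: (7,0) in TLB -> HIT
vaddr=482: (7,2) not in TLB -> MISS, insert
vaddr=456: (7,0) in TLB -> HIT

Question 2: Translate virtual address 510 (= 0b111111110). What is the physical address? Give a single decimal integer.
Answer: 526

Derivation:
vaddr = 510 = 0b111111110
Split: l1_idx=7, l2_idx=3, offset=14
L1[7] = 0
L2[0][3] = 32
paddr = 32 * 16 + 14 = 526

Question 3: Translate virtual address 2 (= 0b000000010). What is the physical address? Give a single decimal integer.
Answer: 562

Derivation:
vaddr = 2 = 0b000000010
Split: l1_idx=0, l2_idx=0, offset=2
L1[0] = 2
L2[2][0] = 35
paddr = 35 * 16 + 2 = 562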